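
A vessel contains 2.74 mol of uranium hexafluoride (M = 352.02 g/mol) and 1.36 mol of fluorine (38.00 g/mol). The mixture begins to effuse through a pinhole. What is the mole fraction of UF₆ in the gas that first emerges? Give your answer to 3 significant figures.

Rate_i ∝ x_i/√M_i (Graham's law weighted by mole fraction), so the effusate composition follows n_i/√M_i.
So x_UF₆ in the escaping gas = (n_UF₆/√M_UF₆) / Σ(n_i/√M_i)
= (2.74/√352.02) / (2.74/√352.02 + 1.36/√38.00) = 0.1460/(0.1460 + 0.2206) = 0.398.

0.398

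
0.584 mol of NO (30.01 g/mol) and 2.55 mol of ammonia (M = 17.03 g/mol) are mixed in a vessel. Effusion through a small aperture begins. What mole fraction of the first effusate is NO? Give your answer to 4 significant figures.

The effusion rate of species i is ∝ p_i/√M_i ∝ n_i/√M_i.
So x_NO in the escaping gas = (n_NO/√M_NO) / Σ(n_i/√M_i)
= (0.584/√30.01) / (0.584/√30.01 + 2.55/√17.03) = 0.1066/(0.1066 + 0.6179) = 0.1471.

0.1471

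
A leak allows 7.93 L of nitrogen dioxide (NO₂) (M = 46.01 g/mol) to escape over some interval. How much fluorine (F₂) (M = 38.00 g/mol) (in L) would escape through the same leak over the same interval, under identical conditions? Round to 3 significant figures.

8.73 L

From Graham's law, rate_F₂/rate_NO₂ = √(M_NO₂/M_F₂) = √(46.01/38.00) = √1.211 = 1.100.
So the volume for F₂ is 7.93 × 1.100 = 8.73 L.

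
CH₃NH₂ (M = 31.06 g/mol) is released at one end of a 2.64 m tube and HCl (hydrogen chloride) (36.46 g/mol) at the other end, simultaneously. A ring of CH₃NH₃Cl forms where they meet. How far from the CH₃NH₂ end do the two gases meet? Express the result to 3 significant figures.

In equal time, each gas travels a distance ∝ its rate ∝ 1/√M, so d_CH₃NH₂/d_HCl = √(M_HCl/M_CH₃NH₂) = √(36.46/31.06) = 1.083.
With d_CH₃NH₂ + d_HCl = 2.64 m, d_HCl = 2.64/(1 + 1.083) = 1.267 m.
d_CH₃NH₂ = 2.64 − 1.267 = 1.37 m.

1.37 m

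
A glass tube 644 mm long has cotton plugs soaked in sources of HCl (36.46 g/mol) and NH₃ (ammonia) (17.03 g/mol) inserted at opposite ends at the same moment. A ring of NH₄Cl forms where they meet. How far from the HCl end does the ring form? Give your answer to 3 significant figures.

261 mm

Distances travelled in equal time are proportional to diffusion rates, so d_HCl/d_NH₃ = √(M_NH₃/M_HCl) = √(17.03/36.46) = 0.6834.
With d_HCl + d_NH₃ = 644 mm, d_NH₃ = 644/(1 + 0.6834) = 382.6 mm.
d_HCl = 644 − 382.6 = 261 mm.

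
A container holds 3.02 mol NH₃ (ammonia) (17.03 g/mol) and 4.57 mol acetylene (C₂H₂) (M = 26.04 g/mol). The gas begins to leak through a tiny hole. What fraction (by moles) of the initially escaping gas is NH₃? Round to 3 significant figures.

0.450

Each component's effusion rate ∝ (its partial pressure)·(1/√M) ∝ n_i/√M_i.
So x_NH₃ in the escaping gas = (n_NH₃/√M_NH₃) / Σ(n_i/√M_i)
= (3.02/√17.03) / (3.02/√17.03 + 4.57/√26.04) = 0.7318/(0.7318 + 0.8956) = 0.450.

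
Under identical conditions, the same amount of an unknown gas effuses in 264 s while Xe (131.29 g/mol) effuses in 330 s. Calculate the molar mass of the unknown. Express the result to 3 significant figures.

84.0 g/mol

By Graham's law, t_X/t_Xe = √(M_X/M_Xe).
264/330 = 0.8000 = √(M_X/131.29)
M_X = 131.29 × 0.8000² = 131.29 × 0.6400 = 84.0 g/mol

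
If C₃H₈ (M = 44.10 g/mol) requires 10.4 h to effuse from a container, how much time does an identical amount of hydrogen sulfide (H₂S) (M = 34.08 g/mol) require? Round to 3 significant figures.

9.14 h

From Graham's law, t_H₂S/t_C₃H₈ = √(M_H₂S/M_C₃H₈) = √(34.08/44.10) = √0.7728 = 0.8791.
So the time for H₂S is 10.4 × 0.8791 = 9.14 h.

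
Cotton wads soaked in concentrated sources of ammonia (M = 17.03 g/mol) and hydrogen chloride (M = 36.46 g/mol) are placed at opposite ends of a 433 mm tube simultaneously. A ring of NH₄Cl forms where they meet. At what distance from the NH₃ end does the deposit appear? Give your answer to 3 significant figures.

Graham's law gives d_NH₃/d_HCl = rate_NH₃/rate_HCl = √(M_HCl/M_NH₃) = √(36.46/17.03) = 1.463.
With d_NH₃ + d_HCl = 433 mm, d_HCl = 433/(1 + 1.463) = 175.8 mm.
d_NH₃ = 433 − 175.8 = 257 mm.

257 mm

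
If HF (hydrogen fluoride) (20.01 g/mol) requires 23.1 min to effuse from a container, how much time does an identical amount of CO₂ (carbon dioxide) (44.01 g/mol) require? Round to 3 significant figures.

From Graham's law, t_CO₂/t_HF = √(M_CO₂/M_HF) = √(44.01/20.01) = √2.199 = 1.483.
So the time for CO₂ is 23.1 × 1.483 = 34.3 min.

34.3 min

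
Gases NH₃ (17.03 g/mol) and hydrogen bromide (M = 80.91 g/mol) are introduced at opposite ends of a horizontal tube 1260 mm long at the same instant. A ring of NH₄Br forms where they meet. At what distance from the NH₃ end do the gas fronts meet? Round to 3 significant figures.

Distances travelled in equal time are proportional to diffusion rates, so d_NH₃/d_HBr = √(M_HBr/M_NH₃) = √(80.91/17.03) = 2.180.
With d_NH₃ + d_HBr = 1260 mm, d_HBr = 1260/(1 + 2.180) = 396.3 mm.
d_NH₃ = 1260 − 396.3 = 864 mm.

864 mm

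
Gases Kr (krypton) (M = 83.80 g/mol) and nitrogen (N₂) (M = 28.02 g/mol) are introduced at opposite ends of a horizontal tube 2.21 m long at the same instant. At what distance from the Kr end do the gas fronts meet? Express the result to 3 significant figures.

0.810 m

Distances travelled in equal time are proportional to diffusion rates, so d_Kr/d_N₂ = √(M_N₂/M_Kr) = √(28.02/83.80) = 0.5782.
With d_Kr + d_N₂ = 2.21 m, d_N₂ = 2.21/(1 + 0.5782) = 1.400 m.
d_Kr = 2.21 − 1.400 = 0.810 m.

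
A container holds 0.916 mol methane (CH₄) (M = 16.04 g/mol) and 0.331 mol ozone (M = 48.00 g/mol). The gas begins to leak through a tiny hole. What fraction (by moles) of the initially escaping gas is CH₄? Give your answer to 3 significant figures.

0.827

The effusion rate of species i is ∝ p_i/√M_i ∝ n_i/√M_i.
So x_CH₄ in the escaping gas = (n_CH₄/√M_CH₄) / Σ(n_i/√M_i)
= (0.916/√16.04) / (0.916/√16.04 + 0.331/√48.00) = 0.2287/(0.2287 + 0.04778) = 0.827.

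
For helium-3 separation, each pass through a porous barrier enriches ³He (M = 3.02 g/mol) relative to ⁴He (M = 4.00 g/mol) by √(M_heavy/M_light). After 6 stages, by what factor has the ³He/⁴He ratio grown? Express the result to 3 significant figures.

After 6 stages the ratio has grown by (√(4.00/3.02))^6 = (4.00/3.02)^(6/2).
= 1.32450^3 = 2.32.

2.32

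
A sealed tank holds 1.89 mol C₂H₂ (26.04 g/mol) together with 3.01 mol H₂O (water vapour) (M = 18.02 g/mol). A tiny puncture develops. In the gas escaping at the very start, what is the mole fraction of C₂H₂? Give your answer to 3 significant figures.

Rate_i ∝ x_i/√M_i (Graham's law weighted by mole fraction), so the effusate composition follows n_i/√M_i.
Mole fraction of C₂H₂ in the effusate = (n_C₂H₂/√M_C₂H₂) / (n_C₂H₂/√M_C₂H₂ + n_H₂O/√M_H₂O)
= (1.89/√26.04) / (1.89/√26.04 + 3.01/√18.02) = 0.3704/(0.3704 + 0.7091) = 0.343.

0.343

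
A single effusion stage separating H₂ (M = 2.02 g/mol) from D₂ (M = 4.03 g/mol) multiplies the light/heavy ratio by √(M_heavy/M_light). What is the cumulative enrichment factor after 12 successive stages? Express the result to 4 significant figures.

Each stage multiplies the ratio by α = √(4.03/2.02), so after 12 stages the overall factor is α^12 = (4.03/2.02)^(12/2).
= 1.99505^6 = 63.06.

63.06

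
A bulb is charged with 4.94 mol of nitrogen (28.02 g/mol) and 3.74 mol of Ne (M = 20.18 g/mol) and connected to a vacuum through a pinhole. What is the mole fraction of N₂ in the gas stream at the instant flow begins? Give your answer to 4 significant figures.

0.5285

The effusion rate of species i is ∝ p_i/√M_i ∝ n_i/√M_i.
So x_N₂ in the escaping gas = (n_N₂/√M_N₂) / Σ(n_i/√M_i)
= (4.94/√28.02) / (4.94/√28.02 + 3.74/√20.18) = 0.9332/(0.9332 + 0.8326) = 0.5285.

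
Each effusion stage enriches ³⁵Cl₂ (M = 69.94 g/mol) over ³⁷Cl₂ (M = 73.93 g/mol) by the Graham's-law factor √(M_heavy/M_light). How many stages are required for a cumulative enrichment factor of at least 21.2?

With α = √(73.93/69.94) per stage, ln α = ½ ln(1.05705) = 0.02774.
Need α^N ≥ 21.2 ⇒ N ≥ ln(21.2) / ln α = 3.054 / 0.02774 = 110.09.
So at least 111 stages are needed.

111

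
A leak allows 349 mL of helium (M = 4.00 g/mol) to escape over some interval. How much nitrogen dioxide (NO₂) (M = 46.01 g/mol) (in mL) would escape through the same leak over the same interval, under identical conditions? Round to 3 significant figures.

From Graham's law, rate_NO₂/rate_He = √(M_He/M_NO₂) = √(4.00/46.01) = √0.08694 = 0.2949.
So the volume for NO₂ is 349 × 0.2949 = 103 mL.

103 mL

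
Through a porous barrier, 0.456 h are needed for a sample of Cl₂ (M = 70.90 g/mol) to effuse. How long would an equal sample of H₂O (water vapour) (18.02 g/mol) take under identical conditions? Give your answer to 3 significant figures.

Using Graham's law: t_H₂O/t_Cl₂ = √(M_H₂O/M_Cl₂) = √(18.02/70.90) = √0.2542 = 0.5041.
So the time for H₂O is 0.456 × 0.5041 = 0.230 h.

0.230 h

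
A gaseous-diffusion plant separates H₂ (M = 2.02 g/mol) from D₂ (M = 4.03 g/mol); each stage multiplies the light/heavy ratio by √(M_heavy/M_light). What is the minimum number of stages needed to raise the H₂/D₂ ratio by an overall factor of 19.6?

9

Single-stage factor α = √(4.03/2.02), so ln α = ½ ln(1.99505) = 0.3453.
Need α^N ≥ 19.6 ⇒ N ≥ ln(19.6) / ln α = 2.976 / 0.3453 = 8.62.
So at least 9 stages are needed.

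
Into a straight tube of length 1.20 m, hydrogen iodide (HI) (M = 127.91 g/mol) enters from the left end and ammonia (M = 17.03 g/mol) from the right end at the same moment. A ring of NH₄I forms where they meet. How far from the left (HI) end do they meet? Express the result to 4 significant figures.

0.3208 m

In equal time, each gas travels a distance ∝ its rate ∝ 1/√M, so d_HI/d_NH₃ = √(M_NH₃/M_HI) = √(17.03/127.91) = 0.3649.
With d_HI + d_NH₃ = 1.20 m, d_NH₃ = 1.20/(1 + 0.3649) = 0.8792 m.
d_HI = 1.20 − 0.8792 = 0.3208 m.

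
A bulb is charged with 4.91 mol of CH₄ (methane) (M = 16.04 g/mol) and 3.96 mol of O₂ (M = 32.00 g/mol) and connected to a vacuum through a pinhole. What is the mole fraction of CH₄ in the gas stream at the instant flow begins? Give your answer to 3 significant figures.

0.637

Rate_i ∝ x_i/√M_i (Graham's law weighted by mole fraction), so the effusate composition follows n_i/√M_i.
Mole fraction of CH₄ in the effusate = (n_CH₄/√M_CH₄) / (n_CH₄/√M_CH₄ + n_O₂/√M_O₂)
= (4.91/√16.04) / (4.91/√16.04 + 3.96/√32.00) = 1.226/(1.226 + 0.7000) = 0.637.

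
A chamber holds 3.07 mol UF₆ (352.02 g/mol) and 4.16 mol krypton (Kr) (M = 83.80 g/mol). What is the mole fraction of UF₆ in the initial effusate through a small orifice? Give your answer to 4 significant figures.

The effusion rate of species i is ∝ p_i/√M_i ∝ n_i/√M_i.
x_UF₆(eff) = (n_UF₆/√M_UF₆) / (n_UF₆/√M_UF₆ + n_Kr/√M_Kr)
= (3.07/√352.02) / (3.07/√352.02 + 4.16/√83.80) = 0.1636/(0.1636 + 0.4544) = 0.2647.

0.2647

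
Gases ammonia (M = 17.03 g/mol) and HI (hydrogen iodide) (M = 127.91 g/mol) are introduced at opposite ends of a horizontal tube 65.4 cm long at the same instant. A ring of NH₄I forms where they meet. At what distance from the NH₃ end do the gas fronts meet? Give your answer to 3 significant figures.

47.9 cm

Graham's law gives d_NH₃/d_HI = rate_NH₃/rate_HI = √(M_HI/M_NH₃) = √(127.91/17.03) = 2.741.
With d_NH₃ + d_HI = 65.4 cm, d_HI = 65.4/(1 + 2.741) = 17.48 cm.
d_NH₃ = 65.4 − 17.48 = 47.9 cm.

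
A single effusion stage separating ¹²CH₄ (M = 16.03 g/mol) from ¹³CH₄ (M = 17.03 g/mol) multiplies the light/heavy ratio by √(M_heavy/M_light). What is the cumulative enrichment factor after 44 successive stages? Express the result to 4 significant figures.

3.786

After 44 stages the ratio has grown by (√(17.03/16.03))^44 = (17.03/16.03)^(44/2).
= 1.06238^22 = 3.786.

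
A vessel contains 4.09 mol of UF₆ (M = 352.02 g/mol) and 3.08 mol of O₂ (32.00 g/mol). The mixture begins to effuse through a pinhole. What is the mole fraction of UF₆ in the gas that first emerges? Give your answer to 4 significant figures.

Rate_i ∝ x_i/√M_i (Graham's law weighted by mole fraction), so the effusate composition follows n_i/√M_i.
x_UF₆(eff) = (n_UF₆/√M_UF₆) / (n_UF₆/√M_UF₆ + n_O₂/√M_O₂)
= (4.09/√352.02) / (4.09/√352.02 + 3.08/√32.00) = 0.2180/(0.2180 + 0.5445) = 0.2859.

0.2859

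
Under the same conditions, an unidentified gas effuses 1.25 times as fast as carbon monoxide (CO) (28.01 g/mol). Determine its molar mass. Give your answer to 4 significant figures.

17.93 g/mol

Using Graham's law: rate_X/rate_CO = √(M_CO/M_X).
1.25 = √(28.01/M_X)
M_X = 28.01 / 1.25² = 28.01 / 1.562 = 17.93 g/mol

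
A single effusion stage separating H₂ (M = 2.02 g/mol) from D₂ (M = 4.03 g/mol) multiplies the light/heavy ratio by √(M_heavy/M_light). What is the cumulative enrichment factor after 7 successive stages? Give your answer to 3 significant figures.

11.2

After 7 stages the ratio has grown by (√(4.03/2.02))^7 = (4.03/2.02)^(7/2).
= 1.99505^(7/2) = 11.2.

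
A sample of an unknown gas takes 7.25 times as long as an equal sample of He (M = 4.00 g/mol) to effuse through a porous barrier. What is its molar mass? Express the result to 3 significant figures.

From Graham's law, t_X/t_He = √(M_X/M_He).
7.25 = √(M_X/4.00)
M_X = 4.00 × 7.25² = 4.00 × 52.56 = 210 g/mol

210 g/mol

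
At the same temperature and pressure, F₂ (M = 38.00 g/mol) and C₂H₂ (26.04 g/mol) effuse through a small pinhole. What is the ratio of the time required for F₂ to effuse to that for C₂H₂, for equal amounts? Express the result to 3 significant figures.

Since effusion rate ∝ 1/√M, t_F₂/t_C₂H₂ = √(M_F₂/M_C₂H₂) = √(38.00/26.04) = √1.459 = 1.21.

1.21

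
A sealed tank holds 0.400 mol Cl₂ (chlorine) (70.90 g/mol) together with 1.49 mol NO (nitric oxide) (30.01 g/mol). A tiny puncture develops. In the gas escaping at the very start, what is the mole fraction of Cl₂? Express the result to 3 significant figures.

Effusion rate of each component ∝ n_i/√M_i (partial pressure × 1/√M).
x_Cl₂(eff) = (n_Cl₂/√M_Cl₂) / (n_Cl₂/√M_Cl₂ + n_NO/√M_NO)
= (0.400/√70.90) / (0.400/√70.90 + 1.49/√30.01) = 0.04750/(0.04750 + 0.2720) = 0.149.

0.149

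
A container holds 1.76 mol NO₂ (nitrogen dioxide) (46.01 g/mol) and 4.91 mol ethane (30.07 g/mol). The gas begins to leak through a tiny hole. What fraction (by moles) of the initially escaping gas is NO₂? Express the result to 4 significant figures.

0.2247

Rate_i ∝ x_i/√M_i (Graham's law weighted by mole fraction), so the effusate composition follows n_i/√M_i.
So x_NO₂ in the escaping gas = (n_NO₂/√M_NO₂) / Σ(n_i/√M_i)
= (1.76/√46.01) / (1.76/√46.01 + 4.91/√30.07) = 0.2595/(0.2595 + 0.8954) = 0.2247.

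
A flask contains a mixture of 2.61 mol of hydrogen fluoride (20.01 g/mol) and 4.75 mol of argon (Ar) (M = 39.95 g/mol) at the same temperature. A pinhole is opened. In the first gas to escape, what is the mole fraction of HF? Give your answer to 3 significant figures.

Each component's effusion rate ∝ (its partial pressure)·(1/√M) ∝ n_i/√M_i.
x_HF(eff) = (n_HF/√M_HF) / (n_HF/√M_HF + n_Ar/√M_Ar)
= (2.61/√20.01) / (2.61/√20.01 + 4.75/√39.95) = 0.5835/(0.5835 + 0.7515) = 0.437.

0.437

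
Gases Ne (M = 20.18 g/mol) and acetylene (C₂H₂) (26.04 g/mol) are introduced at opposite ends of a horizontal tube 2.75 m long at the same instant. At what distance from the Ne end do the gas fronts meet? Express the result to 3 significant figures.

1.46 m

The fronts meet when d_Ne + d_C₂H₂ = L with d_Ne/d_C₂H₂ = √(M_C₂H₂/M_Ne) (Graham's law). Here √(M_C₂H₂/M_Ne) = √(26.04/20.18) = 1.136.
With d_Ne + d_C₂H₂ = 2.75 m, d_C₂H₂ = 2.75/(1 + 1.136) = 1.287 m.
d_Ne = 2.75 − 1.287 = 1.46 m.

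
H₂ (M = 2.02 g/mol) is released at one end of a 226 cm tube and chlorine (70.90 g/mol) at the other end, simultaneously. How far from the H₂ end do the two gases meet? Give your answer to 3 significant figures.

193 cm

In equal time, each gas travels a distance ∝ its rate ∝ 1/√M, so d_H₂/d_Cl₂ = √(M_Cl₂/M_H₂) = √(70.90/2.02) = 5.924.
With d_H₂ + d_Cl₂ = 226 cm, d_Cl₂ = 226/(1 + 5.924) = 32.64 cm.
d_H₂ = 226 − 32.64 = 193 cm.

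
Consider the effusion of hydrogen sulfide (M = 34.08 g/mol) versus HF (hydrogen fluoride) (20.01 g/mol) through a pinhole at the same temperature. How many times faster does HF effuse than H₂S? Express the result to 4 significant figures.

1.305

From Graham's law, rate_HF/rate_H₂S = √(M_H₂S/M_HF) = √(34.08/20.01) = √1.703 = 1.305.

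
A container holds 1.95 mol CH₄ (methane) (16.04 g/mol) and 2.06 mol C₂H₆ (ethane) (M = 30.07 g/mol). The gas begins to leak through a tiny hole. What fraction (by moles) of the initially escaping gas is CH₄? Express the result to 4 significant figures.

Effusion rate of each component ∝ n_i/√M_i (partial pressure × 1/√M).
Mole fraction of CH₄ in the effusate = (n_CH₄/√M_CH₄) / (n_CH₄/√M_CH₄ + n_C₂H₆/√M_C₂H₆)
= (1.95/√16.04) / (1.95/√16.04 + 2.06/√30.07) = 0.4869/(0.4869 + 0.3757) = 0.5645.

0.5645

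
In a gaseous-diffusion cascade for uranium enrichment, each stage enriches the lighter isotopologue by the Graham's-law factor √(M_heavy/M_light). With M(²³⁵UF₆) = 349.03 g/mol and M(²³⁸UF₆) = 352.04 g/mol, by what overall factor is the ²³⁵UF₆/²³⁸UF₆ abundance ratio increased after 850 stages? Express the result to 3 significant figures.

38.5

The single-stage factor is √(M_heavy/M_light), so 850 stages give [√(352.04/349.03)]^850 = (352.04/349.03)^(850/2).
= 1.00862^425 = 38.5.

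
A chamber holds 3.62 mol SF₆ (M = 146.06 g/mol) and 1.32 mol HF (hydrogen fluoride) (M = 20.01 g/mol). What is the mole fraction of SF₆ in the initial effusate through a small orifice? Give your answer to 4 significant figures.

0.5037

Rate_i ∝ x_i/√M_i (Graham's law weighted by mole fraction), so the effusate composition follows n_i/√M_i.
x_SF₆(eff) = (n_SF₆/√M_SF₆) / (n_SF₆/√M_SF₆ + n_HF/√M_HF)
= (3.62/√146.06) / (3.62/√146.06 + 1.32/√20.01) = 0.2995/(0.2995 + 0.2951) = 0.5037.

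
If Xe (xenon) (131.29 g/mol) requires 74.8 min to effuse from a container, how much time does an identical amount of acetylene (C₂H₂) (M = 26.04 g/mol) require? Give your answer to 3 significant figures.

33.3 min

By Graham's law, t_C₂H₂/t_Xe = √(M_C₂H₂/M_Xe) = √(26.04/131.29) = √0.1983 = 0.4454.
So the time for C₂H₂ is 74.8 × 0.4454 = 33.3 min.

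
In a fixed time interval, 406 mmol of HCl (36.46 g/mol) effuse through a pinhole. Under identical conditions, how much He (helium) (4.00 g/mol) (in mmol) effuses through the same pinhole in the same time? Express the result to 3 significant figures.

1230 mmol

From Graham's law, rate_He/rate_HCl = √(M_HCl/M_He) = √(36.46/4.00) = √9.115 = 3.019.
So the amount for He is 406 × 3.019 = 1230 mmol.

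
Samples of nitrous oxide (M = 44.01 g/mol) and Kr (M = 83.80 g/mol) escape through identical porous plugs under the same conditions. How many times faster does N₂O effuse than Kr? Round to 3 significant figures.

Using Graham's law: rate_N₂O/rate_Kr = √(M_Kr/M_N₂O) = √(83.80/44.01) = √1.904 = 1.38.

1.38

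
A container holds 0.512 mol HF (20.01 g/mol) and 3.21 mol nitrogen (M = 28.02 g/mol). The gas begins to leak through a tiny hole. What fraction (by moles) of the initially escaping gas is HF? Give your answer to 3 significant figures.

The effusion rate of species i is ∝ p_i/√M_i ∝ n_i/√M_i.
So x_HF in the escaping gas = (n_HF/√M_HF) / Σ(n_i/√M_i)
= (0.512/√20.01) / (0.512/√20.01 + 3.21/√28.02) = 0.1145/(0.1145 + 0.6064) = 0.159.

0.159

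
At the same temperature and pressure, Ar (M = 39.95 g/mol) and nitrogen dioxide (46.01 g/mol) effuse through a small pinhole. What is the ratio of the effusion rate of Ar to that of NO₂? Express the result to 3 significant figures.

By Graham's law, rate_Ar/rate_NO₂ = √(M_NO₂/M_Ar) = √(46.01/39.95) = √1.152 = 1.07.

1.07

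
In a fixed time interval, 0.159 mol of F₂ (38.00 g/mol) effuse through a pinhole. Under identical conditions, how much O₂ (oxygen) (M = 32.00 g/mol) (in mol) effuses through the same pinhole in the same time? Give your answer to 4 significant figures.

0.1733 mol

Graham's law gives rate_O₂/rate_F₂ = √(M_F₂/M_O₂) = √(38.00/32.00) = √1.188 = 1.090.
So the amount for O₂ is 0.159 × 1.090 = 0.1733 mol.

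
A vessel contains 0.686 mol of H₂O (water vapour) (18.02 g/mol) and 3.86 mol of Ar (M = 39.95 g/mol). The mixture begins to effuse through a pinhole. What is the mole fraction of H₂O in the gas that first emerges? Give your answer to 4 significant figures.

0.2092

The effusion rate of species i is ∝ p_i/√M_i ∝ n_i/√M_i.
Mole fraction of H₂O in the effusate = (n_H₂O/√M_H₂O) / (n_H₂O/√M_H₂O + n_Ar/√M_Ar)
= (0.686/√18.02) / (0.686/√18.02 + 3.86/√39.95) = 0.1616/(0.1616 + 0.6107) = 0.2092.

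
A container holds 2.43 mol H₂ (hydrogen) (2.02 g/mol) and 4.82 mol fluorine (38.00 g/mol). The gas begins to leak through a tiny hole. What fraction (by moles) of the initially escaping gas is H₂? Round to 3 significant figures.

The effusion rate of species i is ∝ p_i/√M_i ∝ n_i/√M_i.
So x_H₂ in the escaping gas = (n_H₂/√M_H₂) / Σ(n_i/√M_i)
= (2.43/√2.02) / (2.43/√2.02 + 4.82/√38.00) = 1.710/(1.710 + 0.7819) = 0.686.

0.686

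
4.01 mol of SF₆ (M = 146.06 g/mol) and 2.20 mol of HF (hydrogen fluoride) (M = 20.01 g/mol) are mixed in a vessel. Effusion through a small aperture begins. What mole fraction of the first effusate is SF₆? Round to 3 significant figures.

0.403

Effusion rate of each component ∝ n_i/√M_i (partial pressure × 1/√M).
Mole fraction of SF₆ in the effusate = (n_SF₆/√M_SF₆) / (n_SF₆/√M_SF₆ + n_HF/√M_HF)
= (4.01/√146.06) / (4.01/√146.06 + 2.20/√20.01) = 0.3318/(0.3318 + 0.4918) = 0.403.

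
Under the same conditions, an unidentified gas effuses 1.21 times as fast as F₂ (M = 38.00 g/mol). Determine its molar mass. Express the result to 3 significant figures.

26.0 g/mol

From Graham's law, rate_X/rate_F₂ = √(M_F₂/M_X).
1.21 = √(38.00/M_X)
M_X = 38.00 / 1.21² = 38.00 / 1.464 = 26.0 g/mol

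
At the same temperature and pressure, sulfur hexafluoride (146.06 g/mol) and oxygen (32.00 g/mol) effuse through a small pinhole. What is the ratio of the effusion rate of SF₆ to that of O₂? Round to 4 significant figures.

Using Graham's law: rate_SF₆/rate_O₂ = √(M_O₂/M_SF₆) = √(32.00/146.06) = √0.2191 = 0.4681.

0.4681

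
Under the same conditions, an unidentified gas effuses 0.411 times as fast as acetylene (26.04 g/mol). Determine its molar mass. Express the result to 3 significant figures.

154 g/mol

From Graham's law, rate_X/rate_C₂H₂ = √(M_C₂H₂/M_X).
0.411 = √(26.04/M_X)
M_X = 26.04 / 0.411² = 26.04 / 0.1689 = 154 g/mol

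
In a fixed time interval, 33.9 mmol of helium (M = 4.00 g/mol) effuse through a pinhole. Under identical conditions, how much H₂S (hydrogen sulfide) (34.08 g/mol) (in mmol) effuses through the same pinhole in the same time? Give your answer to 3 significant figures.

Since effusion rate ∝ 1/√M, rate_H₂S/rate_He = √(M_He/M_H₂S) = √(4.00/34.08) = √0.1174 = 0.3426.
So the amount for H₂S is 33.9 × 0.3426 = 11.6 mmol.

11.6 mmol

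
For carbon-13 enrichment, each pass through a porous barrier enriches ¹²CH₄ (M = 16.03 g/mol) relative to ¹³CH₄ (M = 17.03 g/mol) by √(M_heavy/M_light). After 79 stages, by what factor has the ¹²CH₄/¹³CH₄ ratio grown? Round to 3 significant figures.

Each stage multiplies the ratio by α = √(17.03/16.03), so after 79 stages the overall factor is α^79 = (17.03/16.03)^(79/2).
= 1.06238^(79/2) = 10.9.

10.9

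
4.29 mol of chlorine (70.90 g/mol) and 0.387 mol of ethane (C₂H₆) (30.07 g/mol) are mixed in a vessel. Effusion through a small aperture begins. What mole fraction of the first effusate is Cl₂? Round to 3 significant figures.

0.878

Each component's effusion rate ∝ (its partial pressure)·(1/√M) ∝ n_i/√M_i.
So x_Cl₂ in the escaping gas = (n_Cl₂/√M_Cl₂) / Σ(n_i/√M_i)
= (4.29/√70.90) / (4.29/√70.90 + 0.387/√30.07) = 0.5095/(0.5095 + 0.07057) = 0.878.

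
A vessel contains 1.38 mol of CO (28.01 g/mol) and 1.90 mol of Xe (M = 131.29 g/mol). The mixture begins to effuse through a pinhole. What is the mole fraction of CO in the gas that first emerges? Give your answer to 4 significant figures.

The effusion rate of species i is ∝ p_i/√M_i ∝ n_i/√M_i.
So x_CO in the escaping gas = (n_CO/√M_CO) / Σ(n_i/√M_i)
= (1.38/√28.01) / (1.38/√28.01 + 1.90/√131.29) = 0.2607/(0.2607 + 0.1658) = 0.6113.

0.6113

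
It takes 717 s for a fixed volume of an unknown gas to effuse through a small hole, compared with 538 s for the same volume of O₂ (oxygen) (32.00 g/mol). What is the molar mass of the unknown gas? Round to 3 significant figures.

From Graham's law, t_X/t_O₂ = √(M_X/M_O₂).
717/538 = 1.333 = √(M_X/32.00)
M_X = 32.00 × 1.333² = 32.00 × 1.776 = 56.8 g/mol

56.8 g/mol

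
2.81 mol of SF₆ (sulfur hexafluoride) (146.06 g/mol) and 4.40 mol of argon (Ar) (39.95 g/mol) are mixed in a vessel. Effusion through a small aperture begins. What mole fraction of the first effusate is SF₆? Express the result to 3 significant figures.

0.250

Effusion rate of each component ∝ n_i/√M_i (partial pressure × 1/√M).
So x_SF₆ in the escaping gas = (n_SF₆/√M_SF₆) / Σ(n_i/√M_i)
= (2.81/√146.06) / (2.81/√146.06 + 4.40/√39.95) = 0.2325/(0.2325 + 0.6961) = 0.250.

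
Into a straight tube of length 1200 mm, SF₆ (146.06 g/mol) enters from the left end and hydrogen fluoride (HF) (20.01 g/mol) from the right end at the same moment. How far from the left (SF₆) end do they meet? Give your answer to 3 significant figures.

Distances travelled in equal time are proportional to diffusion rates, so d_SF₆/d_HF = √(M_HF/M_SF₆) = √(20.01/146.06) = 0.3701.
With d_SF₆ + d_HF = 1200 mm, d_HF = 1200/(1 + 0.3701) = 875.8 mm.
d_SF₆ = 1200 − 875.8 = 324 mm.

324 mm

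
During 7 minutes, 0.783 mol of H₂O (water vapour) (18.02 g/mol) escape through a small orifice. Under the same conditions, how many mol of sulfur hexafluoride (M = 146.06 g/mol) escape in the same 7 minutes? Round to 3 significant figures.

0.275 mol

Using Graham's law: rate_SF₆/rate_H₂O = √(M_H₂O/M_SF₆) = √(18.02/146.06) = √0.1234 = 0.3512.
So the amount for SF₆ is 0.783 × 0.3512 = 0.275 mol.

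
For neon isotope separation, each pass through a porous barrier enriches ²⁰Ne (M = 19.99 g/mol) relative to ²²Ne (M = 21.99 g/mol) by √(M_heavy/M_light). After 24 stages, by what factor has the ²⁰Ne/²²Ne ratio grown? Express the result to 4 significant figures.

3.140

Each stage multiplies the ratio by α = √(21.99/19.99), so after 24 stages the overall factor is α^24 = (21.99/19.99)^(24/2).
= 1.10005^12 = 3.140.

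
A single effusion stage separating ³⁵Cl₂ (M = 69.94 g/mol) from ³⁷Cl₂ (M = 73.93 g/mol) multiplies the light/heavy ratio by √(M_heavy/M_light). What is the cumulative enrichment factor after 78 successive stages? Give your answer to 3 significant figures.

Each stage multiplies the ratio by α = √(73.93/69.94), so after 78 stages the overall factor is α^78 = (73.93/69.94)^(78/2).
= 1.05705^39 = 8.70.

8.70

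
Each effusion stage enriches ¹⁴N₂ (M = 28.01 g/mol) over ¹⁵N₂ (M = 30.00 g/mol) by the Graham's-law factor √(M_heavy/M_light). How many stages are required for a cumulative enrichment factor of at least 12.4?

74

Single-stage factor α = √(30.00/28.01), so ln α = ½ ln(1.07105) = 0.03432.
Need α^N ≥ 12.4 ⇒ N ≥ ln(12.4) / ln α = 2.518 / 0.03432 = 73.36.
So at least 74 stages are needed.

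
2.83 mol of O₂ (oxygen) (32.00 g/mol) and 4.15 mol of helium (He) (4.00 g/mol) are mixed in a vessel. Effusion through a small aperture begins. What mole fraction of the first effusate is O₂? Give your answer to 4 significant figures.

Effusion rate of each component ∝ n_i/√M_i (partial pressure × 1/√M).
x_O₂(eff) = (n_O₂/√M_O₂) / (n_O₂/√M_O₂ + n_He/√M_He)
= (2.83/√32.00) / (2.83/√32.00 + 4.15/√4.00) = 0.5003/(0.5003 + 2.075) = 0.1943.

0.1943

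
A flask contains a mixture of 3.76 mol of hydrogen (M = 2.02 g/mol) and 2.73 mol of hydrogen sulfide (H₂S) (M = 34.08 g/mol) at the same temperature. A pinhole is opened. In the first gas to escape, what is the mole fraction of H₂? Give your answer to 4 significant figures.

Rate_i ∝ x_i/√M_i (Graham's law weighted by mole fraction), so the effusate composition follows n_i/√M_i.
x_H₂(eff) = (n_H₂/√M_H₂) / (n_H₂/√M_H₂ + n_H₂S/√M_H₂S)
= (3.76/√2.02) / (3.76/√2.02 + 2.73/√34.08) = 2.646/(2.646 + 0.4676) = 0.8498.

0.8498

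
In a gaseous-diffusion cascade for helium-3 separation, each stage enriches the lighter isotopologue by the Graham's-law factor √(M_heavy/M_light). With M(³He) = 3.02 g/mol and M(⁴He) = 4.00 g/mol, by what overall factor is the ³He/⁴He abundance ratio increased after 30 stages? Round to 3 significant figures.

The single-stage factor is √(M_heavy/M_light), so 30 stages give [√(4.00/3.02)]^30 = (4.00/3.02)^(30/2).
= 1.32450^15 = 67.7.

67.7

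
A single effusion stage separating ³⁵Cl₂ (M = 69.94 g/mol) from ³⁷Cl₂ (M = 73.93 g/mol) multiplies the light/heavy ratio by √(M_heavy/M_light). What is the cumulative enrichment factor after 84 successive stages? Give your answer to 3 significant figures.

Each stage multiplies the ratio by α = √(73.93/69.94), so after 84 stages the overall factor is α^84 = (73.93/69.94)^(84/2).
= 1.05705^42 = 10.3.

10.3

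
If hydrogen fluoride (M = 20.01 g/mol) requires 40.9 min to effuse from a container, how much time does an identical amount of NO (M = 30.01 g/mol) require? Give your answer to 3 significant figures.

50.1 min

From Graham's law, t_NO/t_HF = √(M_NO/M_HF) = √(30.01/20.01) = √1.500 = 1.225.
So the time for NO is 40.9 × 1.225 = 50.1 min.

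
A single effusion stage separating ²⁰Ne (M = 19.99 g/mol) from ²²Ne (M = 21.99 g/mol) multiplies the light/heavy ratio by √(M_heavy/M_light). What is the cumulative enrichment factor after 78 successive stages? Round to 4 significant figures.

41.22

The single-stage factor is √(M_heavy/M_light), so 78 stages give [√(21.99/19.99)]^78 = (21.99/19.99)^(78/2).
= 1.10005^39 = 41.22.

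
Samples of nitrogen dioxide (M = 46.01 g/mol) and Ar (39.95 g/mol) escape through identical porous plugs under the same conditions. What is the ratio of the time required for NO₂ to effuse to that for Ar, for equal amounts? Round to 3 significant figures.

Since effusion rate ∝ 1/√M, t_NO₂/t_Ar = √(M_NO₂/M_Ar) = √(46.01/39.95) = √1.152 = 1.07.

1.07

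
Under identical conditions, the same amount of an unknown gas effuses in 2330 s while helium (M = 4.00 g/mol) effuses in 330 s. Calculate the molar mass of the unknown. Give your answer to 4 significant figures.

199.4 g/mol

Graham's law gives t_X/t_He = √(M_X/M_He).
2330/330 = 7.061 = √(M_X/4.00)
M_X = 4.00 × 7.061² = 4.00 × 49.85 = 199.4 g/mol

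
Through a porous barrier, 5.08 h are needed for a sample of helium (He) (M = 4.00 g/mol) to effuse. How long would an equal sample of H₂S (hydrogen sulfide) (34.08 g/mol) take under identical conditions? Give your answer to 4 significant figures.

Graham's law gives t_H₂S/t_He = √(M_H₂S/M_He) = √(34.08/4.00) = √8.520 = 2.919.
So the time for H₂S is 5.08 × 2.919 = 14.83 h.

14.83 h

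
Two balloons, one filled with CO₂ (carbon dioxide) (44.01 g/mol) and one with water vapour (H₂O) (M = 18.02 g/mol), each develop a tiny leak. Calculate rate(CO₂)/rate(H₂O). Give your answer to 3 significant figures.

0.640

From Graham's law, rate_CO₂/rate_H₂O = √(M_H₂O/M_CO₂) = √(18.02/44.01) = √0.4095 = 0.640.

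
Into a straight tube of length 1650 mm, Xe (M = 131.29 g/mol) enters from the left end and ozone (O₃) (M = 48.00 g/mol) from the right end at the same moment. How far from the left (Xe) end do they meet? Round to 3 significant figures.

622 mm

In equal time, each gas travels a distance ∝ its rate ∝ 1/√M, so d_Xe/d_O₃ = √(M_O₃/M_Xe) = √(48.00/131.29) = 0.6047.
With d_Xe + d_O₃ = 1650 mm, d_O₃ = 1650/(1 + 0.6047) = 1028 mm.
d_Xe = 1650 − 1028 = 622 mm.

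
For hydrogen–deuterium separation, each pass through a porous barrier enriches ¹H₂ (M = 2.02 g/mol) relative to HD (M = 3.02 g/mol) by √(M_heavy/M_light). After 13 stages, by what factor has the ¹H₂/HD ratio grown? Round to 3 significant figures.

13.7

After 13 stages the ratio has grown by (√(3.02/2.02))^13 = (3.02/2.02)^(13/2).
= 1.49505^(13/2) = 13.7.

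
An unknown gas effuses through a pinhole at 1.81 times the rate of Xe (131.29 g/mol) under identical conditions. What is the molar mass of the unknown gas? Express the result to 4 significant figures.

Graham's law gives rate_X/rate_Xe = √(M_Xe/M_X).
1.81 = √(131.29/M_X)
M_X = 131.29 / 1.81² = 131.29 / 3.276 = 40.08 g/mol

40.08 g/mol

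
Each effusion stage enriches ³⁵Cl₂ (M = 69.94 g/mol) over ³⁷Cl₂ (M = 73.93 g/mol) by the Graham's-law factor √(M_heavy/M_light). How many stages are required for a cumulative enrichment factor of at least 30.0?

Per stage α = (73.93/69.94)^(1/2) = 1.05705^0.5, giving ln α = 0.02774.
Need α^N ≥ 30.0 ⇒ N ≥ ln(30.0) / ln α = 3.401 / 0.02774 = 122.61.
So at least 123 stages are needed.

123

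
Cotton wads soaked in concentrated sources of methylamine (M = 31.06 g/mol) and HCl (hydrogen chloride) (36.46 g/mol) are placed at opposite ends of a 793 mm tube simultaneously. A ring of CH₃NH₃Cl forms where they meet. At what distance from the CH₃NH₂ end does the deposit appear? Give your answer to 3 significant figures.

Graham's law gives d_CH₃NH₂/d_HCl = rate_CH₃NH₂/rate_HCl = √(M_HCl/M_CH₃NH₂) = √(36.46/31.06) = 1.083.
With d_CH₃NH₂ + d_HCl = 793 mm, d_HCl = 793/(1 + 1.083) = 380.6 mm.
d_CH₃NH₂ = 793 − 380.6 = 412 mm.

412 mm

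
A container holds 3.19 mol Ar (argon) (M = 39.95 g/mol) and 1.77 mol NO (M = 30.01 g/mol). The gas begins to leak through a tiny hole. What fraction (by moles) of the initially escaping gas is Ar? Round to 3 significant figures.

The effusion rate of species i is ∝ p_i/√M_i ∝ n_i/√M_i.
x_Ar(eff) = (n_Ar/√M_Ar) / (n_Ar/√M_Ar + n_NO/√M_NO)
= (3.19/√39.95) / (3.19/√39.95 + 1.77/√30.01) = 0.5047/(0.5047 + 0.3231) = 0.610.

0.610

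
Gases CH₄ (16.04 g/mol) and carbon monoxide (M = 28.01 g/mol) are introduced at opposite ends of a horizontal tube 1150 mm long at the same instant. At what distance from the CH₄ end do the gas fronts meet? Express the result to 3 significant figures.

655 mm

Distances travelled in equal time are proportional to diffusion rates, so d_CH₄/d_CO = √(M_CO/M_CH₄) = √(28.01/16.04) = 1.321.
With d_CH₄ + d_CO = 1150 mm, d_CO = 1150/(1 + 1.321) = 495.4 mm.
d_CH₄ = 1150 − 495.4 = 655 mm.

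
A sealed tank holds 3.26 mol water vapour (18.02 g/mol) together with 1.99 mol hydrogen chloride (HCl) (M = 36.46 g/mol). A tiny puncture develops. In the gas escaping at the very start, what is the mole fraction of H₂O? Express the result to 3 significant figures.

Effusion rate of each component ∝ n_i/√M_i (partial pressure × 1/√M).
So x_H₂O in the escaping gas = (n_H₂O/√M_H₂O) / Σ(n_i/√M_i)
= (3.26/√18.02) / (3.26/√18.02 + 1.99/√36.46) = 0.7680/(0.7680 + 0.3296) = 0.700.

0.700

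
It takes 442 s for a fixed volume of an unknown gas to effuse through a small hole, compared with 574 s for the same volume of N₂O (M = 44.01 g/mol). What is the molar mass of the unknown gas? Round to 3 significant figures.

26.1 g/mol

By Graham's law, t_X/t_N₂O = √(M_X/M_N₂O).
442/574 = 0.7700 = √(M_X/44.01)
M_X = 44.01 × 0.7700² = 44.01 × 0.5930 = 26.1 g/mol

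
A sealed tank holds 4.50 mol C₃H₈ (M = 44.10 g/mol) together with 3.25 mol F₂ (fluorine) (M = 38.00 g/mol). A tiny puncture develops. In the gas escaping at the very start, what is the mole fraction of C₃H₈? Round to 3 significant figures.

Rate_i ∝ x_i/√M_i (Graham's law weighted by mole fraction), so the effusate composition follows n_i/√M_i.
x_C₃H₈(eff) = (n_C₃H₈/√M_C₃H₈) / (n_C₃H₈/√M_C₃H₈ + n_F₂/√M_F₂)
= (4.50/√44.10) / (4.50/√44.10 + 3.25/√38.00) = 0.6776/(0.6776 + 0.5272) = 0.562.

0.562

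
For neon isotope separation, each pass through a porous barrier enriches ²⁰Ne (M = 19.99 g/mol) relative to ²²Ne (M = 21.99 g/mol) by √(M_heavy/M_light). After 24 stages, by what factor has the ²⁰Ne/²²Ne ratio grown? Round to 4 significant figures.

Each stage multiplies the ratio by α = √(21.99/19.99), so after 24 stages the overall factor is α^24 = (21.99/19.99)^(24/2).
= 1.10005^12 = 3.140.

3.140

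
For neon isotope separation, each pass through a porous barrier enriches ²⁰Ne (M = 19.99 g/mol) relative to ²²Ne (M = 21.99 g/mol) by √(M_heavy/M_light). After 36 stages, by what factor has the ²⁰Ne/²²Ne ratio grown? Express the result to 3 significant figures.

5.56

Overall factor = α^36 with α = √(21.99/19.99), i.e. (21.99/19.99)^(36/2).
= 1.10005^18 = 5.56.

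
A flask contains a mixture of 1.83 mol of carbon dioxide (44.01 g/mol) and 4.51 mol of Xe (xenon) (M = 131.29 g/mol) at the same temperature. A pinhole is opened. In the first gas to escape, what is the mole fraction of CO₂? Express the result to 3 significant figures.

Effusion rate of each component ∝ n_i/√M_i (partial pressure × 1/√M).
x_CO₂(eff) = (n_CO₂/√M_CO₂) / (n_CO₂/√M_CO₂ + n_Xe/√M_Xe)
= (1.83/√44.01) / (1.83/√44.01 + 4.51/√131.29) = 0.2759/(0.2759 + 0.3936) = 0.412.

0.412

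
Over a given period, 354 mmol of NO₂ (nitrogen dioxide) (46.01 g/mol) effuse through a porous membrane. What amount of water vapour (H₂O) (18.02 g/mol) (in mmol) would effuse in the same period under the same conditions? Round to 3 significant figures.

566 mmol

By Graham's law, rate_H₂O/rate_NO₂ = √(M_NO₂/M_H₂O) = √(46.01/18.02) = √2.553 = 1.598.
So the amount for H₂O is 354 × 1.598 = 566 mmol.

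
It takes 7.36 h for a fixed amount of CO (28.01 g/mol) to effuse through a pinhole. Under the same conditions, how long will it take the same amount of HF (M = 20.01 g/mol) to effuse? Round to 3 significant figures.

6.22 h

From Graham's law, t_HF/t_CO = √(M_HF/M_CO) = √(20.01/28.01) = √0.7144 = 0.8452.
So the time for HF is 7.36 × 0.8452 = 6.22 h.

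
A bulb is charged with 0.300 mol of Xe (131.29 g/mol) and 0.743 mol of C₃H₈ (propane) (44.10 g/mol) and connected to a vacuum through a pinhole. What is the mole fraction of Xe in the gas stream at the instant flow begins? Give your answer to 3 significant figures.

The effusion rate of species i is ∝ p_i/√M_i ∝ n_i/√M_i.
Mole fraction of Xe in the effusate = (n_Xe/√M_Xe) / (n_Xe/√M_Xe + n_C₃H₈/√M_C₃H₈)
= (0.300/√131.29) / (0.300/√131.29 + 0.743/√44.10) = 0.02618/(0.02618 + 0.1119) = 0.190.

0.190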